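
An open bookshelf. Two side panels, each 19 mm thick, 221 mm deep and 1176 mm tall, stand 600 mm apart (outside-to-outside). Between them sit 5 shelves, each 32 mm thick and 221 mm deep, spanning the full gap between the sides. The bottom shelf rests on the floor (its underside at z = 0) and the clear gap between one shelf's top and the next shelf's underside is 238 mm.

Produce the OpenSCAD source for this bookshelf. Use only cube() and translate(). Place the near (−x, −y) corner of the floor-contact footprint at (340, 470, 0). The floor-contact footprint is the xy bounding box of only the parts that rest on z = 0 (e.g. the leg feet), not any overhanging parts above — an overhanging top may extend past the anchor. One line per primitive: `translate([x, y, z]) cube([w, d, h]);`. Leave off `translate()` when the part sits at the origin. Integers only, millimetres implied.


translate([340, 470, 0]) cube([19, 221, 1176]);
translate([921, 470, 0]) cube([19, 221, 1176]);
translate([359, 470, 0]) cube([562, 221, 32]);
translate([359, 470, 270]) cube([562, 221, 32]);
translate([359, 470, 540]) cube([562, 221, 32]);
translate([359, 470, 810]) cube([562, 221, 32]);
translate([359, 470, 1080]) cube([562, 221, 32]);


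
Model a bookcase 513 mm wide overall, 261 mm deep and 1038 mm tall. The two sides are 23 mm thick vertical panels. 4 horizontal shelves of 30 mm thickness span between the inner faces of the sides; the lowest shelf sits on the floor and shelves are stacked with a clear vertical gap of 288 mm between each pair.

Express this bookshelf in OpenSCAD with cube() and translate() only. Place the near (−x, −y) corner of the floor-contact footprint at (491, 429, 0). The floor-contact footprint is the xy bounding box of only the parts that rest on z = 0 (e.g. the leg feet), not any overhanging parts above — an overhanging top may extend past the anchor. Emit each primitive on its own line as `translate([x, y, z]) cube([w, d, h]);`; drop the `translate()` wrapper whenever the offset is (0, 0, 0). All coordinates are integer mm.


translate([491, 429, 0]) cube([23, 261, 1038]);
translate([981, 429, 0]) cube([23, 261, 1038]);
translate([514, 429, 0]) cube([467, 261, 30]);
translate([514, 429, 318]) cube([467, 261, 30]);
translate([514, 429, 636]) cube([467, 261, 30]);
translate([514, 429, 954]) cube([467, 261, 30]);


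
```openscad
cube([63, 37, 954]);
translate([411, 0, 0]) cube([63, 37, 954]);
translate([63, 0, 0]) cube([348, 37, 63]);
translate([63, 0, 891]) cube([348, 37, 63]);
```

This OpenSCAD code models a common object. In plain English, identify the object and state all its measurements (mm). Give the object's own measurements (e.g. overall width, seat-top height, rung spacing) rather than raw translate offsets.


A rectangular picture frame lying in the x–z plane (depth along y). The opening is 348 mm wide (x) by 828 mm tall (z), surrounded by a border 63 mm wide on all four sides. The frame is 37 mm deep and is made of two full-height vertical stiles with two horizontal rails fitted between them.


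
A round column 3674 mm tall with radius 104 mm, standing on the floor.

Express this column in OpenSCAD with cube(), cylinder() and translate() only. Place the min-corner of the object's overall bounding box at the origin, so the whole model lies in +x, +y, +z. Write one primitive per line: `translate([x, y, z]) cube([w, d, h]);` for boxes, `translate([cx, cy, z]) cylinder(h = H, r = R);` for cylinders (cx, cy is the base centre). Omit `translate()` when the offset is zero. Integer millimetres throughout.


translate([104, 104, 0]) cylinder(h = 3674, r = 104);


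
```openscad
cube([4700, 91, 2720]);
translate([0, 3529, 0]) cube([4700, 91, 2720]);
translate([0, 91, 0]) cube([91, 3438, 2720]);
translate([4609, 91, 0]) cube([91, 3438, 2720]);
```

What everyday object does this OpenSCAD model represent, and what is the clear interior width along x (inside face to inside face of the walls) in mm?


A house (or room) frame. The interior width is 4518 mm.

Four 2720 mm walls enclosing a rectangle with no floor or roof — a room or house frame. Outside width is 4700 mm and wall thickness is 91 mm, so the interior width is 4700 − 2 × 91 = 4518 mm.


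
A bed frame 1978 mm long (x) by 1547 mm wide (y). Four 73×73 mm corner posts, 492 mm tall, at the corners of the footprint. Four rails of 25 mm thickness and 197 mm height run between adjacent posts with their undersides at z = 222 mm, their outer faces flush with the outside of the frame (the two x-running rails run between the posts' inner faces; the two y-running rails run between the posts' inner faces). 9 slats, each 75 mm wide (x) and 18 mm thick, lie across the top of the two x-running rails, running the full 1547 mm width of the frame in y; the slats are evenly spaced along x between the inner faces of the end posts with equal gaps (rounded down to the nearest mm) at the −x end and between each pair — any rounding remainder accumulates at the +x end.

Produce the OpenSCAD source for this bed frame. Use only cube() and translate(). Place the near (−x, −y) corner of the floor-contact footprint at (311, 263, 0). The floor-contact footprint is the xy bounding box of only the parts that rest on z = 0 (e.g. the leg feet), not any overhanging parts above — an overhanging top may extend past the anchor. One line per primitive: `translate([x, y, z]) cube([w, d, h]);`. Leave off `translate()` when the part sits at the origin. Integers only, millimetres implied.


// slat z = rail_z + rail_h = 222 + 197 = 419
// slat gap = ⌊(1832 − 9·75) / 10⌋ = 115
translate([311, 263, 0]) cube([73, 73, 492]);
translate([311, 1737, 0]) cube([73, 73, 492]);
translate([2216, 263, 0]) cube([73, 73, 492]);
translate([2216, 1737, 0]) cube([73, 73, 492]);
translate([384, 263, 222]) cube([1832, 25, 197]);
translate([384, 1785, 222]) cube([1832, 25, 197]);
translate([311, 336, 222]) cube([25, 1401, 197]);
translate([2264, 336, 222]) cube([25, 1401, 197]);
translate([499, 263, 419]) cube([75, 1547, 18]);
translate([689, 263, 419]) cube([75, 1547, 18]);
translate([879, 263, 419]) cube([75, 1547, 18]);
translate([1069, 263, 419]) cube([75, 1547, 18]);
translate([1259, 263, 419]) cube([75, 1547, 18]);
translate([1449, 263, 419]) cube([75, 1547, 18]);
translate([1639, 263, 419]) cube([75, 1547, 18]);
translate([1829, 263, 419]) cube([75, 1547, 18]);
translate([2019, 263, 419]) cube([75, 1547, 18]);


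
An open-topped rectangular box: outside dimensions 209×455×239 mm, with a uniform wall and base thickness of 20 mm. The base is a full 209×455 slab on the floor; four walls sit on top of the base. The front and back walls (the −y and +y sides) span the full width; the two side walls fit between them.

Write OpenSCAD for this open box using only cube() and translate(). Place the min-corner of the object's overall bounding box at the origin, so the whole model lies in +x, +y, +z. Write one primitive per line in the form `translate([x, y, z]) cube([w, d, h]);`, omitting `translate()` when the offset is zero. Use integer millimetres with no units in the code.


cube([209, 455, 20]);
translate([0, 0, 20]) cube([209, 20, 219]);
translate([0, 435, 20]) cube([209, 20, 219]);
translate([0, 20, 20]) cube([20, 415, 219]);
translate([189, 20, 20]) cube([20, 415, 219]);


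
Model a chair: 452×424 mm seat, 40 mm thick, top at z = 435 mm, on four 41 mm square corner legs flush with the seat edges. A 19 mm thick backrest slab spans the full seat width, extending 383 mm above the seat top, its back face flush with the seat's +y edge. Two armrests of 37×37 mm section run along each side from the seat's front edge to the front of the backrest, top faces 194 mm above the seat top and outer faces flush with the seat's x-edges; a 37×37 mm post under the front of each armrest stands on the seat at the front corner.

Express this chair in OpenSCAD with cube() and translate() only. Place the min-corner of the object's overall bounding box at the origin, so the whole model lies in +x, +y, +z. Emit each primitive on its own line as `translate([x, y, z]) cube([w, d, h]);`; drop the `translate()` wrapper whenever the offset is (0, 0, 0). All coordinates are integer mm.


translate([0, 0, 395]) cube([452, 424, 40]);
cube([41, 41, 395]);
translate([411, 0, 0]) cube([41, 41, 395]);
translate([0, 383, 0]) cube([41, 41, 395]);
translate([411, 383, 0]) cube([41, 41, 395]);
translate([0, 405, 435]) cube([452, 19, 383]);
translate([0, 0, 592]) cube([37, 405, 37]);
translate([415, 0, 592]) cube([37, 405, 37]);
translate([0, 0, 435]) cube([37, 37, 157]);
translate([415, 0, 435]) cube([37, 37, 157]);


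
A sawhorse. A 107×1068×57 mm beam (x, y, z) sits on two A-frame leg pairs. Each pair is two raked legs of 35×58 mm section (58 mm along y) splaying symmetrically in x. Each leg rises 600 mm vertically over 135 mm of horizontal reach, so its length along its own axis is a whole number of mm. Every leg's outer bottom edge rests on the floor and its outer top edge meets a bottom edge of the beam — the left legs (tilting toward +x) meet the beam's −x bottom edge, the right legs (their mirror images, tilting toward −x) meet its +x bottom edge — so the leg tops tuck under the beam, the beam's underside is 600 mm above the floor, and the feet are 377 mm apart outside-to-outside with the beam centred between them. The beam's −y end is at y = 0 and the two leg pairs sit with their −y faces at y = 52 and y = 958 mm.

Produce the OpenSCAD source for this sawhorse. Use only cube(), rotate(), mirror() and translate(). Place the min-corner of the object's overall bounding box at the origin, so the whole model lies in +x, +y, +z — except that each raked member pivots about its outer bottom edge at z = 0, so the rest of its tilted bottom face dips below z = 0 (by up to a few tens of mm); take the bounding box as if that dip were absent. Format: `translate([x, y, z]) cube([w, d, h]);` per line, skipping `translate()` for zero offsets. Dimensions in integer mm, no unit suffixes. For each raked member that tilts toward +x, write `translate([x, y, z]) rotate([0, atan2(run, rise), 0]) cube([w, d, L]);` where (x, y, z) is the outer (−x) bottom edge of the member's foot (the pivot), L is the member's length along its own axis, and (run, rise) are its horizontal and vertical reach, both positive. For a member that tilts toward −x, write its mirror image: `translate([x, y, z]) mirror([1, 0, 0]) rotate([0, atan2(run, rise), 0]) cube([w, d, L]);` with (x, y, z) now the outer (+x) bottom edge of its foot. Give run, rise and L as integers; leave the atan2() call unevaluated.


translate([135, 0, 600]) cube([107, 1068, 57]);
translate([0, 52, 0]) rotate([0, atan2(135, 600), 0]) cube([35, 58, 615]);
translate([377, 52, 0]) mirror([1, 0, 0]) rotate([0, atan2(135, 600), 0]) cube([35, 58, 615]);
translate([0, 958, 0]) rotate([0, atan2(135, 600), 0]) cube([35, 58, 615]);
translate([377, 958, 0]) mirror([1, 0, 0]) rotate([0, atan2(135, 600), 0]) cube([35, 58, 615]);


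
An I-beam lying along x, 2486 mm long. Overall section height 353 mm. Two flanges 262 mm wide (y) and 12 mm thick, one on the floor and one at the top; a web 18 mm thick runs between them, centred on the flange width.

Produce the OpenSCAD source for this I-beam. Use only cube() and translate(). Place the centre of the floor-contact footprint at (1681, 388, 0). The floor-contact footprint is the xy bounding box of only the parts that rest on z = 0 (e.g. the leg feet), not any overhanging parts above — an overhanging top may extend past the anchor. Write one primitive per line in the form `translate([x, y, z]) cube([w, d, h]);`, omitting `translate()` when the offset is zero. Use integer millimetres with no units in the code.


translate([438, 257, 0]) cube([2486, 262, 12]);
translate([438, 379, 12]) cube([2486, 18, 329]);
translate([438, 257, 341]) cube([2486, 262, 12]);


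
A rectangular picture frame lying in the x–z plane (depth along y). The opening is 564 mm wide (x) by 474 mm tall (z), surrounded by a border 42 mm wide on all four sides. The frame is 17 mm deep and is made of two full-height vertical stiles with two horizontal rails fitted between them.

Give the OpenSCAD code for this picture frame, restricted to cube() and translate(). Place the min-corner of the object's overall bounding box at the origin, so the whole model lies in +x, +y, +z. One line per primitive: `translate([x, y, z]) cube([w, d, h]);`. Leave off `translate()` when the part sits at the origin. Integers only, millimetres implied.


cube([42, 17, 558]);
translate([606, 0, 0]) cube([42, 17, 558]);
translate([42, 0, 0]) cube([564, 17, 42]);
translate([42, 0, 516]) cube([564, 17, 42]);


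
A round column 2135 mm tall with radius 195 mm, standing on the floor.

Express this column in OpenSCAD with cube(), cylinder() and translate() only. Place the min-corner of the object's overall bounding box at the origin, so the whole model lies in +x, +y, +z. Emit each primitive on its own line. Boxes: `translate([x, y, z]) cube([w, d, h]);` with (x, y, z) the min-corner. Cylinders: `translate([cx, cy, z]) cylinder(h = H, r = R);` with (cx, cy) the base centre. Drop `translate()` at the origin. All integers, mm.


translate([195, 195, 0]) cylinder(h = 2135, r = 195);


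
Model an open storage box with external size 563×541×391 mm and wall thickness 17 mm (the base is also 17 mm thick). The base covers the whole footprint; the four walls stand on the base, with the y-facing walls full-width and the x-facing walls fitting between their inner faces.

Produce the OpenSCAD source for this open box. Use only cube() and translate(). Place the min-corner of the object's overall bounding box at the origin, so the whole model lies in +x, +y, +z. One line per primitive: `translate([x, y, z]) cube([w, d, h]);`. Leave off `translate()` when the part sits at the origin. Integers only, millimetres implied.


cube([563, 541, 17]);
translate([0, 0, 17]) cube([563, 17, 374]);
translate([0, 524, 17]) cube([563, 17, 374]);
translate([0, 17, 17]) cube([17, 507, 374]);
translate([546, 17, 17]) cube([17, 507, 374]);


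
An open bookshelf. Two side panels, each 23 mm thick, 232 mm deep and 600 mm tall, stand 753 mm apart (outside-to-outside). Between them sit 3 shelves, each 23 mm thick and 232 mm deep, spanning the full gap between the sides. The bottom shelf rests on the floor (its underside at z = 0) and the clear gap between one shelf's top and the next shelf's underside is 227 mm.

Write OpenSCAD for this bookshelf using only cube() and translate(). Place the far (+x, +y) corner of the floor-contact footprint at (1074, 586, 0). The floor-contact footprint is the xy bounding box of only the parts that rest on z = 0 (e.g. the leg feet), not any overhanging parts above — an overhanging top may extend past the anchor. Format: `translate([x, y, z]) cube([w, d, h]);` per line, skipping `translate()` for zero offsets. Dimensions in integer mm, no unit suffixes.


translate([321, 354, 0]) cube([23, 232, 600]);
translate([1051, 354, 0]) cube([23, 232, 600]);
translate([344, 354, 0]) cube([707, 232, 23]);
translate([344, 354, 250]) cube([707, 232, 23]);
translate([344, 354, 500]) cube([707, 232, 23]);


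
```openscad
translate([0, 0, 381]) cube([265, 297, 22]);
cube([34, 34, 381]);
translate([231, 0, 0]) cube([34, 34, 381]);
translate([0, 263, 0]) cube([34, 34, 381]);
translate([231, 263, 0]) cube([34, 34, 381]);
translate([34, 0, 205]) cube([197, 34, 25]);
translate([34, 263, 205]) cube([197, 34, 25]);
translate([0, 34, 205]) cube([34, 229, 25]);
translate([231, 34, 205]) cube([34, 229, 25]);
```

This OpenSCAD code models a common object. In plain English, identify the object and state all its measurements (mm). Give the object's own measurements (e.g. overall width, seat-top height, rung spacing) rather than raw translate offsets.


A simple wooden stool: a rectangular seat 265 mm (x) by 297 mm (y), 22 mm thick, top face at z = 403 mm, on four square legs, each 34×34 mm in cross-section. The legs rest on z = 0, each flush with a corner of the seat. Four stretchers, 34 mm wide and 25 mm tall, connect adjacent legs with their undersides at z = 205 mm, each running between the inner faces of the legs it joins and aligned with the legs' outer faces on the other axis.


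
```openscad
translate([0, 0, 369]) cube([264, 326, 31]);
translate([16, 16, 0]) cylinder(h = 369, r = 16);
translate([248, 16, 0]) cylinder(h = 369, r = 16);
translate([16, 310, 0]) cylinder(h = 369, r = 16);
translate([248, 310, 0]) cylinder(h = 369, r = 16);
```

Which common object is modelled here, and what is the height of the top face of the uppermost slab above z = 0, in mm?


A stool. The seat height is 400 mm.

A 264×326×31 slab at z = 369 on four corner cylinders — a stool. The seat top is 369 + 31 = 400 mm.


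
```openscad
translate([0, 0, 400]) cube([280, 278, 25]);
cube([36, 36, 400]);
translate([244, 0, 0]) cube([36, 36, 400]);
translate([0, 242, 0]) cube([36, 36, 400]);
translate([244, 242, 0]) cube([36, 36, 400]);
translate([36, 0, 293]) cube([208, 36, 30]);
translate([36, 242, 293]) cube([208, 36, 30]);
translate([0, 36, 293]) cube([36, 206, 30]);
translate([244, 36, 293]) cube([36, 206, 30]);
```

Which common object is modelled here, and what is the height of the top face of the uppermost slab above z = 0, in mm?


A stool. The seat height is 425 mm.

A 280×278×25 slab at z = 400 on four corner posts — a stool. The seat top is 400 + 25 = 425 mm.


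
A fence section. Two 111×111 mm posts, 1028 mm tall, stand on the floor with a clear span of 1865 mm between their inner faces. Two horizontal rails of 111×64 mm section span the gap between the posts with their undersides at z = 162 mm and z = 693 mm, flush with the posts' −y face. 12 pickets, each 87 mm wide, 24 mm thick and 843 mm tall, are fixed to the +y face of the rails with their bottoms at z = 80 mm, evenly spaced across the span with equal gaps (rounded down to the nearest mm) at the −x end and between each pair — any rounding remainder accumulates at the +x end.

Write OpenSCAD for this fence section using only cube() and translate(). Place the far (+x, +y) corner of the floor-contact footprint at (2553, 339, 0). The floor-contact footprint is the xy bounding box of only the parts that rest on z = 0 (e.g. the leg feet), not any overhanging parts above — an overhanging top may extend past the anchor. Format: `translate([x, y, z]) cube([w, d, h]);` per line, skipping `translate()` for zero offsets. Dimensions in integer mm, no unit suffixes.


translate([466, 228, 0]) cube([111, 111, 1028]);
translate([2442, 228, 0]) cube([111, 111, 1028]);
translate([577, 228, 162]) cube([1865, 111, 64]);
translate([577, 228, 693]) cube([1865, 111, 64]);
translate([640, 339, 80]) cube([87, 24, 843]);
translate([790, 339, 80]) cube([87, 24, 843]);
translate([940, 339, 80]) cube([87, 24, 843]);
translate([1090, 339, 80]) cube([87, 24, 843]);
translate([1240, 339, 80]) cube([87, 24, 843]);
translate([1390, 339, 80]) cube([87, 24, 843]);
translate([1540, 339, 80]) cube([87, 24, 843]);
translate([1690, 339, 80]) cube([87, 24, 843]);
translate([1840, 339, 80]) cube([87, 24, 843]);
translate([1990, 339, 80]) cube([87, 24, 843]);
translate([2140, 339, 80]) cube([87, 24, 843]);
translate([2290, 339, 80]) cube([87, 24, 843]);


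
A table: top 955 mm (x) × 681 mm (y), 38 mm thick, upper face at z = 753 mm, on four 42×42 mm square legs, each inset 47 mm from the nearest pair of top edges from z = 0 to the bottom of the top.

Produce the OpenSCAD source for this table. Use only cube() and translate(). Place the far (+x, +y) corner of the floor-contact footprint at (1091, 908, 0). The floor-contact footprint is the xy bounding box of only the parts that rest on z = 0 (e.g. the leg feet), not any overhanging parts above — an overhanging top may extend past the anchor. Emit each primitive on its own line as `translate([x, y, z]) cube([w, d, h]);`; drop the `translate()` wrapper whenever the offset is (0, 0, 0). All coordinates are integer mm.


translate([183, 274, 715]) cube([955, 681, 38]);
translate([230, 321, 0]) cube([42, 42, 715]);
translate([1049, 321, 0]) cube([42, 42, 715]);
translate([230, 866, 0]) cube([42, 42, 715]);
translate([1049, 866, 0]) cube([42, 42, 715]);


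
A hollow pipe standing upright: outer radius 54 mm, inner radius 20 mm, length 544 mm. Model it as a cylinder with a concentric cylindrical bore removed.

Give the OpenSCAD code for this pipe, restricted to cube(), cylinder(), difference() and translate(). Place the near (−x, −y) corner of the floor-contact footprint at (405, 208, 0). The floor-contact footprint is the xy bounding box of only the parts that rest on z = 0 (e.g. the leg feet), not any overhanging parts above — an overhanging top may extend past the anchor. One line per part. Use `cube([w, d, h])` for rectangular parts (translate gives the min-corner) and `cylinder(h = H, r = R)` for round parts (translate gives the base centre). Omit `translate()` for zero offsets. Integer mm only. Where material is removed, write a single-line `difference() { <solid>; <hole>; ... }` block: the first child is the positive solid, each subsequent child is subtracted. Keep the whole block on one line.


difference() { translate([459, 262, 0]) cylinder(h = 544, r = 54); translate([459, 262, 0]) cylinder(h = 544, r = 20); }


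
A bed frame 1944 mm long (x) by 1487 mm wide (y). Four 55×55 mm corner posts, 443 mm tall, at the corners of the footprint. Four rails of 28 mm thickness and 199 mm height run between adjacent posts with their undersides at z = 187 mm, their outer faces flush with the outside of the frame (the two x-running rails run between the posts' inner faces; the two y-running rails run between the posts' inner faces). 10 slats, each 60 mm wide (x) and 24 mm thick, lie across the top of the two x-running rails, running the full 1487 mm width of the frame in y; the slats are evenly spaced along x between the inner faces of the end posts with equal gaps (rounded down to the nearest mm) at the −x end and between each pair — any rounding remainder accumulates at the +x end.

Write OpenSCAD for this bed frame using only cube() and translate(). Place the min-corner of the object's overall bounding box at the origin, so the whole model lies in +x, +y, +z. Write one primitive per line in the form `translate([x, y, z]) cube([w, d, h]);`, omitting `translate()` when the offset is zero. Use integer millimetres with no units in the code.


cube([55, 55, 443]);
translate([0, 1432, 0]) cube([55, 55, 443]);
translate([1889, 0, 0]) cube([55, 55, 443]);
translate([1889, 1432, 0]) cube([55, 55, 443]);
translate([55, 0, 187]) cube([1834, 28, 199]);
translate([55, 1459, 187]) cube([1834, 28, 199]);
translate([0, 55, 187]) cube([28, 1377, 199]);
translate([1916, 55, 187]) cube([28, 1377, 199]);
translate([167, 0, 386]) cube([60, 1487, 24]);
translate([339, 0, 386]) cube([60, 1487, 24]);
translate([511, 0, 386]) cube([60, 1487, 24]);
translate([683, 0, 386]) cube([60, 1487, 24]);
translate([855, 0, 386]) cube([60, 1487, 24]);
translate([1027, 0, 386]) cube([60, 1487, 24]);
translate([1199, 0, 386]) cube([60, 1487, 24]);
translate([1371, 0, 386]) cube([60, 1487, 24]);
translate([1543, 0, 386]) cube([60, 1487, 24]);
translate([1715, 0, 386]) cube([60, 1487, 24]);


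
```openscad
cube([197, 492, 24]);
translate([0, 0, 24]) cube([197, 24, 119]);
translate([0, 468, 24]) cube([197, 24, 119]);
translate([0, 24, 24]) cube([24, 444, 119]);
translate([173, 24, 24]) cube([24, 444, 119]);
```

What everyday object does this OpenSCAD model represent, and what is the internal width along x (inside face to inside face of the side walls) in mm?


An open box. The internal width is 149 mm.

A 197×492 base slab with four walls standing on it — an open box. The base is 197 mm wide and the walls are 24 mm thick, so the internal width is 197 − 2 × 24 = 149 mm.


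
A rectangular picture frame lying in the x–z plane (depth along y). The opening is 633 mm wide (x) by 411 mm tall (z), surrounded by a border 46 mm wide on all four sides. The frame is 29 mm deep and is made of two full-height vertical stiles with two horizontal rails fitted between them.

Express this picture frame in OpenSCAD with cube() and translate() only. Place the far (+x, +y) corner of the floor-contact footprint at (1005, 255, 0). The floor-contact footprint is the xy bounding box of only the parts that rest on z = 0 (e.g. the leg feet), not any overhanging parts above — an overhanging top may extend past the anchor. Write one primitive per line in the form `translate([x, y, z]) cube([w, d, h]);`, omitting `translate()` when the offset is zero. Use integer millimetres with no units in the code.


translate([280, 226, 0]) cube([46, 29, 503]);
translate([959, 226, 0]) cube([46, 29, 503]);
translate([326, 226, 0]) cube([633, 29, 46]);
translate([326, 226, 457]) cube([633, 29, 46]);


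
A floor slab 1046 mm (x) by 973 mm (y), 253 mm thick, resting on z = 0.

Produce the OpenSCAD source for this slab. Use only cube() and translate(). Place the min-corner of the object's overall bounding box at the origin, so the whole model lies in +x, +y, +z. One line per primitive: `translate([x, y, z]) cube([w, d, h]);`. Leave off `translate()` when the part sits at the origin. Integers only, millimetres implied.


cube([1046, 973, 253]);


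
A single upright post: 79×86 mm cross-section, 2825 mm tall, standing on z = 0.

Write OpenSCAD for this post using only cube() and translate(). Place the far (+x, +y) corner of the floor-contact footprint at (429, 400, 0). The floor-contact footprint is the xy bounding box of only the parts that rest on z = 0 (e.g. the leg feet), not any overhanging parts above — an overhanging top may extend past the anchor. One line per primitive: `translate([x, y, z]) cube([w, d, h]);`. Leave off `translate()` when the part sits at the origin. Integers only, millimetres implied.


translate([350, 314, 0]) cube([79, 86, 2825]);


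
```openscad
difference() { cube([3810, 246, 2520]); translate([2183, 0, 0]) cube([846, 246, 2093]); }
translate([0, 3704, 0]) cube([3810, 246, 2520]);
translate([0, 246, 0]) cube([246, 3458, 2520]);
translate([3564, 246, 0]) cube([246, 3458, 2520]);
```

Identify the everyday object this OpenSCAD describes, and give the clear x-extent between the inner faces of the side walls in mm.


A single room. The interior width is 3318 mm.

Four walls enclosing a rectangle with a door in the front wall — a room. Outside width 3810 minus two 246 mm walls gives 3318 mm.


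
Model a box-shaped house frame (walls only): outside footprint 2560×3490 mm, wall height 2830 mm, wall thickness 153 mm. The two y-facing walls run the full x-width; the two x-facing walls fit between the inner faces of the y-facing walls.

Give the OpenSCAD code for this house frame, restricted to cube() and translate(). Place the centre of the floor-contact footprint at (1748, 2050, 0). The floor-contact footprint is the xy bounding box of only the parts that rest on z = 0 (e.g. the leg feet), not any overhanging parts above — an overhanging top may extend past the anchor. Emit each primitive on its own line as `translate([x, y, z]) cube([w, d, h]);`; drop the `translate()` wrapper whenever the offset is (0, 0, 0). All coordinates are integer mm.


translate([468, 305, 0]) cube([2560, 153, 2830]);
translate([468, 3642, 0]) cube([2560, 153, 2830]);
translate([468, 458, 0]) cube([153, 3184, 2830]);
translate([2875, 458, 0]) cube([153, 3184, 2830]);


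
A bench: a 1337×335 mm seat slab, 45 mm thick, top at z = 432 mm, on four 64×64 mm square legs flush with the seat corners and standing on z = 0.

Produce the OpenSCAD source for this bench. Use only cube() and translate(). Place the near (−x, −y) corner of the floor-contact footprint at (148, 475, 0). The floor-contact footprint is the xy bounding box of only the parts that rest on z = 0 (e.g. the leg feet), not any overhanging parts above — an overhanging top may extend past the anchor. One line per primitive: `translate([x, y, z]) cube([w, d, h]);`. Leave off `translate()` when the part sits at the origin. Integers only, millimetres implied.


// leg_h = 432 − 45 = 387
translate([148, 475, 387]) cube([1337, 335, 45]);
translate([148, 475, 0]) cube([64, 64, 387]);
translate([148, 746, 0]) cube([64, 64, 387]);
translate([1421, 475, 0]) cube([64, 64, 387]);
translate([1421, 746, 0]) cube([64, 64, 387]);


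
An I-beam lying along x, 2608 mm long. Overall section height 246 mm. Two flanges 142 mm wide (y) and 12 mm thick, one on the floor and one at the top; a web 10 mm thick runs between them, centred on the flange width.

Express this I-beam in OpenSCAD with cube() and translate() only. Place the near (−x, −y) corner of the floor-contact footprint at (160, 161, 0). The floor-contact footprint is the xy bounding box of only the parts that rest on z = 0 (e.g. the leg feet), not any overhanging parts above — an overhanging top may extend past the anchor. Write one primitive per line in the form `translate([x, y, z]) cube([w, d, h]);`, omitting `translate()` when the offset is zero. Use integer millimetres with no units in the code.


translate([160, 161, 0]) cube([2608, 142, 12]);
translate([160, 227, 12]) cube([2608, 10, 222]);
translate([160, 161, 234]) cube([2608, 142, 12]);


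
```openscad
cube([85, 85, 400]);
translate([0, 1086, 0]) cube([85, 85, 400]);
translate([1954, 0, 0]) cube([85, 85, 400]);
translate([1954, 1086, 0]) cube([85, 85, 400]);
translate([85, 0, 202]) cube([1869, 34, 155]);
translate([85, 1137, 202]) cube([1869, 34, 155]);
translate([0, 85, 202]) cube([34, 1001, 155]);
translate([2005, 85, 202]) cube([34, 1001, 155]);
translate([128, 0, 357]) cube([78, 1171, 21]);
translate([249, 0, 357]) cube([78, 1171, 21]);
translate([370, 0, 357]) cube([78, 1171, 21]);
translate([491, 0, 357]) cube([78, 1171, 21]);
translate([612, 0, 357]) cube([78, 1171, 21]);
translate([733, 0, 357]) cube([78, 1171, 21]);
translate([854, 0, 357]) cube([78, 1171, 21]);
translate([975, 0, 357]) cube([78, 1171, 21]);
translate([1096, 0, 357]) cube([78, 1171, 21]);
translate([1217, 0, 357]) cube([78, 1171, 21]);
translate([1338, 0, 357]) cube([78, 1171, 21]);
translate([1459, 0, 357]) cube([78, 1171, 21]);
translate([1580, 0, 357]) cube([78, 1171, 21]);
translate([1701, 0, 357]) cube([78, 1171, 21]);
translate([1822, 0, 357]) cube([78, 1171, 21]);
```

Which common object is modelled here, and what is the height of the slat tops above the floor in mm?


A bed frame. The slat-top height is 378 mm.

Four posts, four rails, and a row of slats — a bed frame. Slats sit on the rails at z = 202 + 155 = 357; with slat thickness 21, the top is 378 mm.


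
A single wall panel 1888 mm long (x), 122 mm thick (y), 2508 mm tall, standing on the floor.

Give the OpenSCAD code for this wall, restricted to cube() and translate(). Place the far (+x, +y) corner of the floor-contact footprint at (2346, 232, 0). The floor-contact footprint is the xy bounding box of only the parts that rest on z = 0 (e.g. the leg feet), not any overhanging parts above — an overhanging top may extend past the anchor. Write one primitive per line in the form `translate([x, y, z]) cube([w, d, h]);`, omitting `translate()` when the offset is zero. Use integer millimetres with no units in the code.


translate([458, 110, 0]) cube([1888, 122, 2508]);


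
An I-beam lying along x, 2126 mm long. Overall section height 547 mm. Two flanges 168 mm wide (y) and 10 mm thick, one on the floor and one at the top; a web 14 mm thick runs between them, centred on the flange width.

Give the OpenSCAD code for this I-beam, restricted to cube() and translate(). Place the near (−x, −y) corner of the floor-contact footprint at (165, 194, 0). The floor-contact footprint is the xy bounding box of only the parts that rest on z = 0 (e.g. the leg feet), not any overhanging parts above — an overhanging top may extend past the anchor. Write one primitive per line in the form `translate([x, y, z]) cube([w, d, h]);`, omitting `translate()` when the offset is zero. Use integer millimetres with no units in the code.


translate([165, 194, 0]) cube([2126, 168, 10]);
translate([165, 271, 10]) cube([2126, 14, 527]);
translate([165, 194, 537]) cube([2126, 168, 10]);


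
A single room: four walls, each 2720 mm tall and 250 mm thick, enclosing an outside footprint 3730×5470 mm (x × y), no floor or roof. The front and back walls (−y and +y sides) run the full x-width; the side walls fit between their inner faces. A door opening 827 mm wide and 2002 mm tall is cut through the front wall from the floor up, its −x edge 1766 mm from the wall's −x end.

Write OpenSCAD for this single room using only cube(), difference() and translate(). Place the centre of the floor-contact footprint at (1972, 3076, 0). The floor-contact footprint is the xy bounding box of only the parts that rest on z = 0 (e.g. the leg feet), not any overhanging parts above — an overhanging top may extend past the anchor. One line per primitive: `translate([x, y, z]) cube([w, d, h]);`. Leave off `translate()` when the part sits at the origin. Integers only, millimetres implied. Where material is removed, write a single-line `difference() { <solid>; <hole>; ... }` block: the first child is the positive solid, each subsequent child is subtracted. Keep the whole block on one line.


difference() { translate([107, 341, 0]) cube([3730, 250, 2720]); translate([1873, 341, 0]) cube([827, 250, 2002]); }
translate([107, 5561, 0]) cube([3730, 250, 2720]);
translate([107, 591, 0]) cube([250, 4970, 2720]);
translate([3587, 591, 0]) cube([250, 4970, 2720]);


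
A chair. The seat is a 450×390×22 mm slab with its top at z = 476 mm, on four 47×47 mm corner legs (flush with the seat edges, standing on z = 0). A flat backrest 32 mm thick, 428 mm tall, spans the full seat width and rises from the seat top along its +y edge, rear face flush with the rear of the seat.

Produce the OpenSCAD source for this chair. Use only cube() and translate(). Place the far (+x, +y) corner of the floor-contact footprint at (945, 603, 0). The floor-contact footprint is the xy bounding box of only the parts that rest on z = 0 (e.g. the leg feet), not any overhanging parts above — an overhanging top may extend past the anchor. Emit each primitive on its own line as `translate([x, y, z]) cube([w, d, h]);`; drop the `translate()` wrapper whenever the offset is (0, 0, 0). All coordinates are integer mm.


translate([495, 213, 454]) cube([450, 390, 22]);
translate([495, 213, 0]) cube([47, 47, 454]);
translate([898, 213, 0]) cube([47, 47, 454]);
translate([495, 556, 0]) cube([47, 47, 454]);
translate([898, 556, 0]) cube([47, 47, 454]);
translate([495, 571, 476]) cube([450, 32, 428]);


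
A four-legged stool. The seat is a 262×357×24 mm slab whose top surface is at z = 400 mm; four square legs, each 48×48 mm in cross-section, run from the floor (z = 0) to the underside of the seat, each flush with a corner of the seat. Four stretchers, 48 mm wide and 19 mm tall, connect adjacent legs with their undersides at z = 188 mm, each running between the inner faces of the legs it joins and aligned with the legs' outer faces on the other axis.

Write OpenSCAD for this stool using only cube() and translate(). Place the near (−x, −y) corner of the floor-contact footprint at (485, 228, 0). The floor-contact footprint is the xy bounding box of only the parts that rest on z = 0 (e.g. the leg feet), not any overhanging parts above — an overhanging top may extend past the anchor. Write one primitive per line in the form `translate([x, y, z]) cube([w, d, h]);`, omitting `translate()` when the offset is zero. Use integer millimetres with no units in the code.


translate([485, 228, 376]) cube([262, 357, 24]);
translate([485, 228, 0]) cube([48, 48, 376]);
translate([699, 228, 0]) cube([48, 48, 376]);
translate([485, 537, 0]) cube([48, 48, 376]);
translate([699, 537, 0]) cube([48, 48, 376]);
translate([533, 228, 188]) cube([166, 48, 19]);
translate([533, 537, 188]) cube([166, 48, 19]);
translate([485, 276, 188]) cube([48, 261, 19]);
translate([699, 276, 188]) cube([48, 261, 19]);


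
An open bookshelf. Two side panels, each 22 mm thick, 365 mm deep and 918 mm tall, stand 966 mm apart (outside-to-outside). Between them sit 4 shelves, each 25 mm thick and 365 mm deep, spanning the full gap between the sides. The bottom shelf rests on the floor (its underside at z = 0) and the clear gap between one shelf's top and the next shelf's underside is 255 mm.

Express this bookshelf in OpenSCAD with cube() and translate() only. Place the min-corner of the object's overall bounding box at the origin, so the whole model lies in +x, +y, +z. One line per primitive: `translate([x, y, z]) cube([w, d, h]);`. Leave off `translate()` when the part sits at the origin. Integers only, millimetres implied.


cube([22, 365, 918]);
translate([944, 0, 0]) cube([22, 365, 918]);
translate([22, 0, 0]) cube([922, 365, 25]);
translate([22, 0, 280]) cube([922, 365, 25]);
translate([22, 0, 560]) cube([922, 365, 25]);
translate([22, 0, 840]) cube([922, 365, 25]);


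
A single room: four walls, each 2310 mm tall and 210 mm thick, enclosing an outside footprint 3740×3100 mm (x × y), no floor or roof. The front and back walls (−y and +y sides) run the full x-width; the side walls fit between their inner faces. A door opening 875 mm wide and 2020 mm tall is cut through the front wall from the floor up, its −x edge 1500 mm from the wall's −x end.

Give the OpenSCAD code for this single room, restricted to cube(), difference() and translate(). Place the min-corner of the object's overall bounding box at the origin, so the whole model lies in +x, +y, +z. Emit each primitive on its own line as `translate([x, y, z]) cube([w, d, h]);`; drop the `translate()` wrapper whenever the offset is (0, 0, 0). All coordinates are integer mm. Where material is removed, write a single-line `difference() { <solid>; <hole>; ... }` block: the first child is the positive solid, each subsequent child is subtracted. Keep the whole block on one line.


difference() { cube([3740, 210, 2310]); translate([1500, 0, 0]) cube([875, 210, 2020]); }
translate([0, 2890, 0]) cube([3740, 210, 2310]);
translate([0, 210, 0]) cube([210, 2680, 2310]);
translate([3530, 210, 0]) cube([210, 2680, 2310]);


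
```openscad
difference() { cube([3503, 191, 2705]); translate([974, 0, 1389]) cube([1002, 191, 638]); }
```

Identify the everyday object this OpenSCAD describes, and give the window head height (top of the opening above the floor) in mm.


A wall with a window opening. The window head height is 2027 mm.

A wall with a rectangular opening subtracted — a window. Sill at z = 1389, opening 638 mm tall, so the head is at 1389 + 638 = 2027 mm.


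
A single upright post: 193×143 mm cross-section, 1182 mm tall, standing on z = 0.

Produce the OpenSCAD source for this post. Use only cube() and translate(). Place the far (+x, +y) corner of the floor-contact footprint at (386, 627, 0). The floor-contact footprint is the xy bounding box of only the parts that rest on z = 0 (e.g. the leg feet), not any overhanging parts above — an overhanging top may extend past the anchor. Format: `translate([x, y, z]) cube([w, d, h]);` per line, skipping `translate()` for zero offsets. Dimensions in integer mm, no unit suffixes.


translate([193, 484, 0]) cube([193, 143, 1182]);


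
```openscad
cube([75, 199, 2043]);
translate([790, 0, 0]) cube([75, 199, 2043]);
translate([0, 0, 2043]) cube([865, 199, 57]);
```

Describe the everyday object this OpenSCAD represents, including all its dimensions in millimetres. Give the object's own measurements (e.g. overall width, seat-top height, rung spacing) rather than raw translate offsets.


A door frame. The clear opening is 715 mm wide and 2043 mm high. Two 75 mm wide jambs, 199 mm deep, stand either side of the opening from the floor to the top of the opening. A 57 mm thick head sits across the top of both jambs, spanning the full outside width of the frame.


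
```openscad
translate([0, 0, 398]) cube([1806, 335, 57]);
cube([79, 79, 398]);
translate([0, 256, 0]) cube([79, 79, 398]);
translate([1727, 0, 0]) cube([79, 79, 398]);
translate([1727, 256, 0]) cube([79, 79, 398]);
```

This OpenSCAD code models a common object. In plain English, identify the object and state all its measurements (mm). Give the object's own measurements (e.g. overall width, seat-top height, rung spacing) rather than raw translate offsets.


A long wooden bench with a 1806 mm (x) × 335 mm (y) seat, 57 mm thick, its top surface 455 mm above the floor. Four 79 mm square legs at the seat corners, flush with the edges, run from z = 0 to the seat underside.
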